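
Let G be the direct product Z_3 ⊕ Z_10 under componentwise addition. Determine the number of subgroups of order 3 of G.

1

|G| = 30 and 3 | 30, so subgroups of order 3 are possible by Lagrange.
The subgroups of order 3 are: {(0,0), (1,0), (2,0)}.
So G has 1 subgroup of order 3.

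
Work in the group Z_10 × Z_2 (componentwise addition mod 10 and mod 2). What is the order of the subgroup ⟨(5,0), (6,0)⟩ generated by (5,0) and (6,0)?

10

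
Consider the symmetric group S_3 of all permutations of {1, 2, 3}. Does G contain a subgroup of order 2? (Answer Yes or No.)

Yes

2 | 6. A subgroup of order 2 is {e, (1 2)}.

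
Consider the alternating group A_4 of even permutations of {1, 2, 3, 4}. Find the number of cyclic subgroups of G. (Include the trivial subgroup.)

A cyclic subgroup of order d is generated by each of its φ(d) elements of order d, so the cyclic subgroups of order d number (#elements of order d)/φ(d).
Cyclic subgroups by order — order 1: 1; order 2: 3; order 3: 4.
Total: 8.

8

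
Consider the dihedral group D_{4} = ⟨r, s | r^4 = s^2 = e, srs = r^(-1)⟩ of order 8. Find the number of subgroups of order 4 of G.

|G| = 8 and 4 | 8, so subgroups of order 4 are possible by Lagrange.
The subgroups of order 4 are: {e, r, r^2, r^3}; {e, r^2, s, r^2s}; {e, r^2, rs, r^3s}.
So G has 3 subgroups of order 4.

3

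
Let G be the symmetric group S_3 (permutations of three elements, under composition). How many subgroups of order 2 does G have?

|G| = 6 and 2 | 6, so subgroups of order 2 are possible by Lagrange.
The subgroups of order 2 are: {e, (1 2)}; {e, (1 3)}; {e, (2 3)}.
So G has 3 subgroups of order 2.

3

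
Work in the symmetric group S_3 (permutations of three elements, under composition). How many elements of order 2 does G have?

The elements of order 2 are: (2 3), (1 2), (1 3).
That's 3.

3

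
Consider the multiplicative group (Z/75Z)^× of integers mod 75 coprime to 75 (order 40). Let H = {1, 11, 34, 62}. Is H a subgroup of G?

No

34 ∈ H but its inverse 64 ∉ H, so H is not a subgroup.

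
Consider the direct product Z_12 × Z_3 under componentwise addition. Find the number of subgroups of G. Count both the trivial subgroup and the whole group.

18

|G| = 36, so by Lagrange every subgroup order divides 36. Divisors: 1, 2, 3, 4, 6, 9, 12, 18, 36.
Subgroups by order — order 1: 1; order 2: 1; order 3: 4; order 4: 1; order 6: 4; order 9: 1; order 12: 4; order 18: 1; order 36: 1.
Total: 1 + 1 + 4 + 1 + 4 + 1 + 4 + 1 + 1 = 18.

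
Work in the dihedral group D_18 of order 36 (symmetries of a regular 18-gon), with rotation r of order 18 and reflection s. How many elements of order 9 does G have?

6

The elements of order 9 are: r^2, r^4, r^8, r^10, r^14, r^16.
That's 6.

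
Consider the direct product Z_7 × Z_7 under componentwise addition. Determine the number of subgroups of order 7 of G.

8

|G| = 49 and 7 | 49, so subgroups of order 7 are possible by Lagrange.
The subgroups of order 7 are: {(0,0), (0,1), (0,2), (0,3), (0,4), (0,5), (0,6)}; {(0,0), (1,0), (2,0), (3,0), (4,0), (5,0), (6,0)}; {(0,0), (1,1), (2,2), (3,3), (4,4), (5,5), (6,6)}; {(0,0), (1,2), (2,4), (3,6), (4,1), (5,3), (6,5)}; … (8 in all).
So G has 8 subgroups of order 7.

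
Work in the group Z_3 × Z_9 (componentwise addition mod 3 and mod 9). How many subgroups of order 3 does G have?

|G| = 27 and 3 | 27, so subgroups of order 3 are possible by Lagrange.
The subgroups of order 3 are: {(0,0), (0,3), (0,6)}; {(0,0), (1,0), (2,0)}; {(0,0), (1,3), (2,6)}; {(0,0), (1,6), (2,3)}.
So G has 4 subgroups of order 3.

4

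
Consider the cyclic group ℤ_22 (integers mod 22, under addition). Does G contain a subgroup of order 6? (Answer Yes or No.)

No

6 does not divide |G| = 22, so by Lagrange no subgroup of order 6 exists.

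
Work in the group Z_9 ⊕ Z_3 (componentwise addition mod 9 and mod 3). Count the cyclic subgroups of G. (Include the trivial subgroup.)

8

A cyclic subgroup of order d is generated by each of its φ(d) elements of order d, so the cyclic subgroups of order d number (#elements of order d)/φ(d).
Cyclic subgroups by order — order 1: 1; order 3: 4; order 9: 3.
Total: 8.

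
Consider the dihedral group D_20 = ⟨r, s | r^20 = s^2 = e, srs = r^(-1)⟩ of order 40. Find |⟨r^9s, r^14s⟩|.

8

|⟨r^9s⟩| = 2 and |⟨r^14s⟩| = 2, so |H| is a multiple of lcm(2, 2) = 2 and divides |G| = 40.
Closing under the operation: H = {e, r^5, r^10, r^15, r^4s, r^9s, r^14s, r^19s}, so |H| = 8.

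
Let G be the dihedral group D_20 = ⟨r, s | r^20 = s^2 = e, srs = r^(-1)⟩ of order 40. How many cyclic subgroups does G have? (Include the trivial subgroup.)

Group the elements of G by the cyclic subgroup they generate; each cyclic subgroup of order d accounts for φ(d) elements.
Cyclic subgroups by order — order 1: 1; order 2: 21; order 4: 1; order 5: 1; order 10: 1; order 20: 1.
Total: 26.

26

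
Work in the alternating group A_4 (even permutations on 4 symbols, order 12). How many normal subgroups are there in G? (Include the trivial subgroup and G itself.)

G has 10 subgroups. Checking conjugation-invariance by order — order 1: 1/1 normal; order 2: 0/3 normal; order 3: 0/4 normal; order 4: 1/1 normal; order 12: 1/1 normal.
Total normal subgroups: 3.

3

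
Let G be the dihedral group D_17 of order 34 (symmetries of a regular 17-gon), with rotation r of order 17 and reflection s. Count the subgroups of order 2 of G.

17

|G| = 34 and 2 | 34, so subgroups of order 2 are possible by Lagrange.
The subgroups of order 2 are: {e, r^10s}; {e, r^11s}; {e, r^12s}; {e, r^13s}; … (17 in all).
So G has 17 subgroups of order 2.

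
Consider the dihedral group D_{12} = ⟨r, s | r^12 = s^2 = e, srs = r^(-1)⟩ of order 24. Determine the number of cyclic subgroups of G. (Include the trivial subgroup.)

Each element a generates a cyclic subgroup ⟨a⟩; distinct elements may generate the same one (a cyclic group of order d has φ(d) generators).
Cyclic subgroups by order — order 1: 1; order 2: 13; order 3: 1; order 4: 1; order 6: 1; order 12: 1.
Total: 18.

18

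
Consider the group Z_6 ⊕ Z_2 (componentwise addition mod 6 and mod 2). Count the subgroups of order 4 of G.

1

|G| = 12 and 4 | 12, so subgroups of order 4 are possible by Lagrange.
The subgroups of order 4 are: {(0,0), (0,1), (3,0), (3,1)}.
So G has 1 subgroup of order 4.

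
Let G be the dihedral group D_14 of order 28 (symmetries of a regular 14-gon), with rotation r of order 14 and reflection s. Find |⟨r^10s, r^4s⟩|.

14

|⟨r^10s⟩| = 2 and |⟨r^4s⟩| = 2, so |H| is a multiple of lcm(2, 2) = 2 and divides |G| = 28.
Closing under the operation: H = {e, r^2, r^4, r^6, r^8, r^10, r^12, s, r^2s, r^4s, r^6s, r^8s, r^10s, r^12s}, so |H| = 14.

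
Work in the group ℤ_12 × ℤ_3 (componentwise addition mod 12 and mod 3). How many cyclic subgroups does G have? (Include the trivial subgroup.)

A cyclic subgroup of order d is generated by each of its φ(d) elements of order d, so the cyclic subgroups of order d number (#elements of order d)/φ(d).
Cyclic subgroups by order — order 1: 1; order 2: 1; order 3: 4; order 4: 1; order 6: 4; order 12: 4.
Total: 15.

15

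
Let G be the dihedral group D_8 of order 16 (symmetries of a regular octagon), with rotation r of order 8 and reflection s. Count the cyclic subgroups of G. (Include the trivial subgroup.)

12

Each element a generates a cyclic subgroup ⟨a⟩; distinct elements may generate the same one (a cyclic group of order d has φ(d) generators).
Cyclic subgroups by order — order 1: 1; order 2: 9; order 4: 1; order 8: 1.
Total: 12.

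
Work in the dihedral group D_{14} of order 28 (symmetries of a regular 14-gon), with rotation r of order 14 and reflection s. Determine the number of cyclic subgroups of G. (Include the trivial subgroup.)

18

Group the elements of G by the cyclic subgroup they generate; each cyclic subgroup of order d accounts for φ(d) elements.
Cyclic subgroups by order — order 1: 1; order 2: 15; order 7: 1; order 14: 1.
Total: 18.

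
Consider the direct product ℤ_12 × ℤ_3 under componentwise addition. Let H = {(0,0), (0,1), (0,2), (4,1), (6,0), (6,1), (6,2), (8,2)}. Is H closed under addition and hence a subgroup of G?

|H| = 8 does not divide |G| = 36, so by Lagrange H is not a subgroup.

No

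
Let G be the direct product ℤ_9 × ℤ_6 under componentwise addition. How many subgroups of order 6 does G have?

|G| = 54 and 6 | 54, so subgroups of order 6 are possible by Lagrange.
The subgroups of order 6 are: {(0,0), (0,1), (0,2), (0,3), (0,4), (0,5)}; {(0,0), (0,3), (3,0), (3,3), (6,0), (6,3)}; {(0,0), (0,3), (3,1), (3,4), (6,2), (6,5)}; {(0,0), (0,3), (3,2), (3,5), (6,1), (6,4)}.
So G has 4 subgroups of order 6.

4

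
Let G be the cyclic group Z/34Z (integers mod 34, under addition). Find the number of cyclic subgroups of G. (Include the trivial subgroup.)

Each element a generates a cyclic subgroup ⟨a⟩; distinct elements may generate the same one (a cyclic group of order d has φ(d) generators).
Cyclic subgroups by order — order 1: 1; order 2: 1; order 17: 1; order 34: 1.
Total: 4.

4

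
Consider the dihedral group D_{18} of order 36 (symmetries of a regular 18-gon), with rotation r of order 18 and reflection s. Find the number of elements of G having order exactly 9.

6

The elements of order 9 are: r^2, r^4, r^8, r^10, r^14, r^16.
That's 6.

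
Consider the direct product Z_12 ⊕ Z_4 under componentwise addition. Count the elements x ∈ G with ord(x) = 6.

An element (a,b) has order lcm(ord(a), ord(b)); count pairs with lcm equal to 6.
Enumerating gives 6 such elements.

6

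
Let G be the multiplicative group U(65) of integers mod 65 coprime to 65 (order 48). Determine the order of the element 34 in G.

4

Compute successive powers of 34 mod 65: 34, 51, 44, 1; 34^4 ≡ 1 (mod 65).
So |⟨34⟩| = 4.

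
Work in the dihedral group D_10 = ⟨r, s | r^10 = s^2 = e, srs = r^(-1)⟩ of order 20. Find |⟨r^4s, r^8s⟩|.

|⟨r^4s⟩| = 2 and |⟨r^8s⟩| = 2, so |H| is a multiple of lcm(2, 2) = 2 and divides |G| = 20.
Closing under the operation: H = {e, r^2, r^4, r^6, r^8, s, r^2s, r^4s, r^6s, r^8s}, so |H| = 10.

10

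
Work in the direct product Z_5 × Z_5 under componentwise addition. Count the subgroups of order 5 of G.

6

|G| = 25 and 5 | 25, so subgroups of order 5 are possible by Lagrange.
The subgroups of order 5 are: {(0,0), (0,1), (0,2), (0,3), (0,4)}; {(0,0), (1,0), (2,0), (3,0), (4,0)}; {(0,0), (1,1), (2,2), (3,3), (4,4)}; {(0,0), (1,2), (2,4), (3,1), (4,3)}; … (6 in all).
So G has 6 subgroups of order 5.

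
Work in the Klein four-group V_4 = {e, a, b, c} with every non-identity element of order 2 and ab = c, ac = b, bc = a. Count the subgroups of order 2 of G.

|G| = 4 and 2 | 4, so subgroups of order 2 are possible by Lagrange.
The subgroups of order 2 are: {e, a}; {e, b}; {e, c}.
So G has 3 subgroups of order 2.

3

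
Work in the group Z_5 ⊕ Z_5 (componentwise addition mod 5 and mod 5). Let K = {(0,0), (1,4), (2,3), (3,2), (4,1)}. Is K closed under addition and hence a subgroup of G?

Yes

|K| = 5 divides |G| = 25, consistent with Lagrange.
K contains the identity, every element's inverse is in K, and K is closed under +: it is a subgroup.
In fact K = ⟨(2,3)⟩.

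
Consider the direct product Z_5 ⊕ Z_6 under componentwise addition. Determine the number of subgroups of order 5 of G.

1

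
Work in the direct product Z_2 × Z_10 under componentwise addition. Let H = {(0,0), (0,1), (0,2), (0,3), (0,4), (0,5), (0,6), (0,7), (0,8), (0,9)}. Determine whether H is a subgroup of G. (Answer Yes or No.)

Yes

|H| = 10 divides |G| = 20, consistent with Lagrange.
H contains the identity, every element's inverse is in H, and H is closed under +: it is a subgroup.
In fact H = ⟨(0,1)⟩.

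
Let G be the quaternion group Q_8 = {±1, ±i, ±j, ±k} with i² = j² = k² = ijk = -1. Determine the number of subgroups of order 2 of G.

|G| = 8 and 2 | 8, so subgroups of order 2 are possible by Lagrange.
The subgroups of order 2 are: {1, -1}.
So G has 1 subgroup of order 2.

1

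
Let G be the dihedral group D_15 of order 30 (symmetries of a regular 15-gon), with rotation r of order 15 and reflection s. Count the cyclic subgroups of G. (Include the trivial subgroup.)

19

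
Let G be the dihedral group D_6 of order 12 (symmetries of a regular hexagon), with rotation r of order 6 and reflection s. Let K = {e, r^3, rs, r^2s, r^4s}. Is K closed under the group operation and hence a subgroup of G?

No

|K| = 5 does not divide |G| = 12, so by Lagrange K is not a subgroup.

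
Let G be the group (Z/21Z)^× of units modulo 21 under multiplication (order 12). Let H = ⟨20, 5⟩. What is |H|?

6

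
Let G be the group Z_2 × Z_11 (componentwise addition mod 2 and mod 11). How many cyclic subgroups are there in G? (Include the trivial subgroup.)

A cyclic subgroup of order d is generated by each of its φ(d) elements of order d, so the cyclic subgroups of order d number (#elements of order d)/φ(d).
Cyclic subgroups by order — order 1: 1; order 2: 1; order 11: 1; order 22: 1.
Total: 4.

4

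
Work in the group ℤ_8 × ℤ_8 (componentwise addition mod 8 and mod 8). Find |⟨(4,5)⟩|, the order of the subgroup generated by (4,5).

The order of (4,5) in Z_8 × Z_8 is lcm(ord(4) in Z_8, ord(5) in Z_8).
ord(4) = 2 and ord(5) = 8, so |⟨(4,5)⟩| = lcm(2, 8) = 8.

8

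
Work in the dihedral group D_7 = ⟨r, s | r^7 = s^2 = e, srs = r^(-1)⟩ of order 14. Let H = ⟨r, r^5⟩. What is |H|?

7

|⟨r⟩| = 7 and |⟨r^5⟩| = 7, so |H| is a multiple of lcm(7, 7) = 7 and divides |G| = 14.
Closing under the operation: H = {e, r, r^2, r^3, r^4, r^5, r^6}, so |H| = 7.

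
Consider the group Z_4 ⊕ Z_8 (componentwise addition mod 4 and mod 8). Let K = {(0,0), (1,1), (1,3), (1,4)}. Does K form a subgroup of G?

(1,1) ∈ K but its inverse (3,7) ∉ K, so K is not a subgroup.

No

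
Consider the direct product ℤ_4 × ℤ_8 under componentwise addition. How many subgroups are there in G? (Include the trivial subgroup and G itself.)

22

|G| = 32, so by Lagrange every subgroup order divides 32. Divisors: 1, 2, 4, 8, 16, 32.
Subgroups by order — order 1: 1; order 2: 3; order 4: 7; order 8: 7; order 16: 3; order 32: 1.
Total: 1 + 3 + 7 + 7 + 3 + 1 = 22.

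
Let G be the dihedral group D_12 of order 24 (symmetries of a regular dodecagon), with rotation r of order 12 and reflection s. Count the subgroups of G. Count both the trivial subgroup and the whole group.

|G| = 24, so by Lagrange every subgroup order divides 24. Divisors: 1, 2, 3, 4, 6, 8, 12, 24.
Subgroups by order — order 1: 1; order 2: 13; order 3: 1; order 4: 7; order 6: 5; order 8: 3; order 12: 3; order 24: 1.
Total: 1 + 13 + 1 + 7 + 5 + 3 + 3 + 1 = 34.

34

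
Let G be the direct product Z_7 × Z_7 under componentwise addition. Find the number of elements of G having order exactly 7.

48

An element (a,b) has order lcm(ord(a), ord(b)); count pairs with lcm equal to 7.
Enumerating gives 48 such elements.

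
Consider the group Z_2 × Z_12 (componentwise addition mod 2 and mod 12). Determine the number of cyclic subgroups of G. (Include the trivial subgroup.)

Group the elements of G by the cyclic subgroup they generate; each cyclic subgroup of order d accounts for φ(d) elements.
Cyclic subgroups by order — order 1: 1; order 2: 3; order 3: 1; order 4: 2; order 6: 3; order 12: 2.
Total: 12.

12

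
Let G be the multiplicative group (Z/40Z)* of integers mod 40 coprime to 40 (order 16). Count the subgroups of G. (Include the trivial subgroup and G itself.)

|G| = 16, so by Lagrange every subgroup order divides 16. Divisors: 1, 2, 4, 8, 16.
Subgroups by order — order 1: 1; order 2: 7; order 4: 11; order 8: 7; order 16: 1.
Total: 1 + 7 + 11 + 7 + 1 = 27.

27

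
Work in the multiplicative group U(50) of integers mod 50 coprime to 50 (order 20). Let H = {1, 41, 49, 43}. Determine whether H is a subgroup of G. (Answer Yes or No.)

43 ∈ H but its inverse 7 ∉ H, so H is not a subgroup.

No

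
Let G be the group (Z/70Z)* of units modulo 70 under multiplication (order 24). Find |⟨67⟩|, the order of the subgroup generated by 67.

12

Compute successive powers of 67 mod 70: 67, 9, 43, 11, 37, 29, 53, 51, …; 67^12 ≡ 1 (mod 70).
So |⟨67⟩| = 12.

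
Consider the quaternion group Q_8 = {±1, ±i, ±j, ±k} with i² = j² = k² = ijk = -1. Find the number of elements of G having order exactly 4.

6

The elements of order 4 are: i, -i, j, -j, k, -k.
That's 6.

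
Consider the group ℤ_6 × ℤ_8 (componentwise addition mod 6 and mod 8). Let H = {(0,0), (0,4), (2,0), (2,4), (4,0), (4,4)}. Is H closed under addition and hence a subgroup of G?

Yes

|H| = 6 divides |G| = 48, consistent with Lagrange.
H contains the identity, every element's inverse is in H, and H is closed under +: it is a subgroup.
In fact H = ⟨(4,4)⟩.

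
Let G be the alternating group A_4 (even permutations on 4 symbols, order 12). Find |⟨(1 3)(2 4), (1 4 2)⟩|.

|⟨(1 3)(2 4)⟩| = 2 and |⟨(1 4 2)⟩| = 3, so |H| is a multiple of lcm(2, 3) = 6 and divides |G| = 12.
Closing {(1 3)(2 4), (1 4 2)} under the group operation gives all of G, so |H| = 12.

12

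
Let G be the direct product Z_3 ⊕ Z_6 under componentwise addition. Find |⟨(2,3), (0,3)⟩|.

|⟨(2,3)⟩| = 6 and |⟨(0,3)⟩| = 2, so |H| is a multiple of lcm(6, 2) = 6 and divides |G| = 18.
Closing under the operation: H = {(0,0), (0,3), (1,0), (1,3), (2,0), (2,3)}, so |H| = 6.

6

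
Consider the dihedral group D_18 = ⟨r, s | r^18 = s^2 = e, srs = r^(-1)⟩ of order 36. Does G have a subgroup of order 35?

35 does not divide |G| = 36, so by Lagrange no subgroup of order 35 exists.

No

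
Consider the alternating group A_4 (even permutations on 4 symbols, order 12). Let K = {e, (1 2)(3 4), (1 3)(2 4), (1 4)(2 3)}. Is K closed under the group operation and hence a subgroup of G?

Yes

|K| = 4 divides |G| = 12, consistent with Lagrange.
K contains the identity, every element's inverse is in K, and K is closed under ∘: it is a subgroup.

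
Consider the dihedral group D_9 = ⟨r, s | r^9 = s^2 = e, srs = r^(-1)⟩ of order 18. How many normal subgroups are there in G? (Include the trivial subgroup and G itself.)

4

G has 16 subgroups. Checking conjugation-invariance by order — order 1: 1/1 normal; order 2: 0/9 normal; order 3: 1/1 normal; order 6: 0/3 normal; order 9: 1/1 normal; order 18: 1/1 normal.
Total normal subgroups: 4.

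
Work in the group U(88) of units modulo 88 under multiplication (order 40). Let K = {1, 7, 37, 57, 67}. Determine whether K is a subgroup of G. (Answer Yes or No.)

No

37 ∈ K but its inverse 69 ∉ K, so K is not a subgroup.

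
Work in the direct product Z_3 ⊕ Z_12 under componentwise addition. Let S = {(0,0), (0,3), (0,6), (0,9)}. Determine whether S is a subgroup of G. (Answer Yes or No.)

Yes

|S| = 4 divides |G| = 36, consistent with Lagrange.
S contains the identity, every element's inverse is in S, and S is closed under +: it is a subgroup.
In fact S = ⟨(0,3)⟩.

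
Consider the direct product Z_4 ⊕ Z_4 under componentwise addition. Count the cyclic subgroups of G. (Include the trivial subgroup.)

Each element a generates a cyclic subgroup ⟨a⟩; distinct elements may generate the same one (a cyclic group of order d has φ(d) generators).
Cyclic subgroups by order — order 1: 1; order 2: 3; order 4: 6.
Total: 10.

10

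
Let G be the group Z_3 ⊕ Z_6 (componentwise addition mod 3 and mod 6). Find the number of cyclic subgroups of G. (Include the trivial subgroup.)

10

Group the elements of G by the cyclic subgroup they generate; each cyclic subgroup of order d accounts for φ(d) elements.
Cyclic subgroups by order — order 1: 1; order 2: 1; order 3: 4; order 6: 4.
Total: 10.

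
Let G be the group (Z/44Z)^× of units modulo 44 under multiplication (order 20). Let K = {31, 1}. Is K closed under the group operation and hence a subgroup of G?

31 ∈ K but its inverse 27 ∉ K, so K is not a subgroup.

No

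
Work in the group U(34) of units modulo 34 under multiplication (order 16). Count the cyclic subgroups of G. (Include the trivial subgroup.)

5

A cyclic subgroup of order d is generated by each of its φ(d) elements of order d, so the cyclic subgroups of order d number (#elements of order d)/φ(d).
Cyclic subgroups by order — order 1: 1; order 2: 1; order 4: 1; order 8: 1; order 16: 1.
Total: 5.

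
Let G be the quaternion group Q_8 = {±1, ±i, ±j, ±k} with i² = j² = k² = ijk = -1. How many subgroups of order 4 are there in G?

|G| = 8 and 4 | 8, so subgroups of order 4 are possible by Lagrange.
The subgroups of order 4 are: {1, -1, i, -i}; {1, -1, j, -j}; {1, -1, k, -k}.
So G has 3 subgroups of order 4.

3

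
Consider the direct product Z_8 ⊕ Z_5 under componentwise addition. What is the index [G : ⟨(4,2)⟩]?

|⟨(4,2)⟩| = 10 and |G| = 40.
By Lagrange, [G : H] = |G|/|H| = 40/10 = 4.

4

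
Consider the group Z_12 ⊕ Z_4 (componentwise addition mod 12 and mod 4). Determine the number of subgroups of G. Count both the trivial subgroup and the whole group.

30

|G| = 48, so by Lagrange every subgroup order divides 48. Divisors: 1, 2, 3, 4, 6, 8, 12, 16, 24, 48.
Subgroups by order — order 1: 1; order 2: 3; order 3: 1; order 4: 7; order 6: 3; order 8: 3; order 12: 7; order 16: 1; order 24: 3; order 48: 1.
Total: 1 + 3 + 1 + 7 + 3 + 3 + 7 + 1 + 3 + 1 = 30.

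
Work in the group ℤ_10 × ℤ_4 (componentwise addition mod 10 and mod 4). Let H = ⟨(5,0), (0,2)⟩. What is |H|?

4

|⟨(5,0)⟩| = 2 and |⟨(0,2)⟩| = 2, so |H| is a multiple of lcm(2, 2) = 2 and divides |G| = 40.
Closing under the operation: H = {(0,0), (0,2), (5,0), (5,2)}, so |H| = 4.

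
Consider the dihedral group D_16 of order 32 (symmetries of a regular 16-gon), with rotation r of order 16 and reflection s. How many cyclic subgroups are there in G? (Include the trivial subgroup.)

A cyclic subgroup of order d is generated by each of its φ(d) elements of order d, so the cyclic subgroups of order d number (#elements of order d)/φ(d).
Cyclic subgroups by order — order 1: 1; order 2: 17; order 4: 1; order 8: 1; order 16: 1.
Total: 21.

21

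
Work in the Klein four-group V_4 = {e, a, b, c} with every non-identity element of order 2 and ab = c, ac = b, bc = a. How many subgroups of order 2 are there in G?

|G| = 4 and 2 | 4, so subgroups of order 2 are possible by Lagrange.
The subgroups of order 2 are: {e, a}; {e, b}; {e, c}.
So G has 3 subgroups of order 2.

3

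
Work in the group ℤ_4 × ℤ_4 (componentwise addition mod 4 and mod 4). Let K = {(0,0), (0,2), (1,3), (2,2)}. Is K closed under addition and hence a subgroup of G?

No

(1,3) ∈ K but its inverse (3,1) ∉ K, so K is not a subgroup.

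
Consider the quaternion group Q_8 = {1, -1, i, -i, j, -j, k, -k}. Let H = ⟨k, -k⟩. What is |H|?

4

|⟨k⟩| = 4 and |⟨-k⟩| = 4, so |H| is a multiple of lcm(4, 4) = 4 and divides |G| = 8.
Closing under the operation: H = {1, -1, k, -k}, so |H| = 4.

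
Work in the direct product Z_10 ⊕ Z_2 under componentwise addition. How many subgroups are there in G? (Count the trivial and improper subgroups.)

10

|G| = 20, so by Lagrange every subgroup order divides 20. Divisors: 1, 2, 4, 5, 10, 20.
Subgroups by order — order 1: 1; order 2: 3; order 4: 1; order 5: 1; order 10: 3; order 20: 1.
Total: 1 + 3 + 1 + 1 + 3 + 1 = 10.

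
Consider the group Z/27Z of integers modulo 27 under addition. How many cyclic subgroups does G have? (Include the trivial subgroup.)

Group the elements of G by the cyclic subgroup they generate; each cyclic subgroup of order d accounts for φ(d) elements.
Cyclic subgroups by order — order 1: 1; order 3: 1; order 9: 1; order 27: 1.
Total: 4.

4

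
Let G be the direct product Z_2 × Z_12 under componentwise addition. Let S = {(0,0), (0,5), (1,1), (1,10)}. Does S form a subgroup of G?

(1,1) ∈ S but its inverse (1,11) ∉ S, so S is not a subgroup.

No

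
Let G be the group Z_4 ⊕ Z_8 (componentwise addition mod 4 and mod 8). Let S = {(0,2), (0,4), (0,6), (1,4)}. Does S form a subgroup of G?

No

The identity (0,0) ∉ S, so S is not a subgroup.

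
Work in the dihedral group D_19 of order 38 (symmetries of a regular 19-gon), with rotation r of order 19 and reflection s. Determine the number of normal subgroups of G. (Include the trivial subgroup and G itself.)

3

G has 22 subgroups. Checking conjugation-invariance by order — order 1: 1/1 normal; order 2: 0/19 normal; order 19: 1/1 normal; order 38: 1/1 normal.
Total normal subgroups: 3.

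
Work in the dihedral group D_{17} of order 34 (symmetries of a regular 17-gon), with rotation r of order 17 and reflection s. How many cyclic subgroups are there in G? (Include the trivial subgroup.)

Each element a generates a cyclic subgroup ⟨a⟩; distinct elements may generate the same one (a cyclic group of order d has φ(d) generators).
Cyclic subgroups by order — order 1: 1; order 2: 17; order 17: 1.
Total: 19.

19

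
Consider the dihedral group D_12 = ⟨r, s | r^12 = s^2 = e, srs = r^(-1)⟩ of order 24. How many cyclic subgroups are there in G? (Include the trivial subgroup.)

18

Each element a generates a cyclic subgroup ⟨a⟩; distinct elements may generate the same one (a cyclic group of order d has φ(d) generators).
Cyclic subgroups by order — order 1: 1; order 2: 13; order 3: 1; order 4: 1; order 6: 1; order 12: 1.
Total: 18.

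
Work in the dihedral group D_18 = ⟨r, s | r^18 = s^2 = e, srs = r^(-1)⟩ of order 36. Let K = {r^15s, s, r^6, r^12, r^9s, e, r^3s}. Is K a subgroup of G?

No

|K| = 7 does not divide |G| = 36, so by Lagrange K is not a subgroup.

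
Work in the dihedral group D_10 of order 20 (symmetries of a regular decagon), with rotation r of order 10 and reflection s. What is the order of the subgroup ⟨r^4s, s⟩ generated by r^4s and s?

|⟨r^4s⟩| = 2 and |⟨s⟩| = 2, so |H| is a multiple of lcm(2, 2) = 2 and divides |G| = 20.
Closing under the operation: H = {e, r^2, r^4, r^6, r^8, s, r^2s, r^4s, r^6s, r^8s}, so |H| = 10.

10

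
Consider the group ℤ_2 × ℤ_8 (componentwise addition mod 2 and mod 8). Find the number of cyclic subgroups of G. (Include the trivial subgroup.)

A cyclic subgroup of order d is generated by each of its φ(d) elements of order d, so the cyclic subgroups of order d number (#elements of order d)/φ(d).
Cyclic subgroups by order — order 1: 1; order 2: 3; order 4: 2; order 8: 2.
Total: 8.

8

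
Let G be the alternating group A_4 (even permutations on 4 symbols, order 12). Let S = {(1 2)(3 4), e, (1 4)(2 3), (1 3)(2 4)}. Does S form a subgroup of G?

Yes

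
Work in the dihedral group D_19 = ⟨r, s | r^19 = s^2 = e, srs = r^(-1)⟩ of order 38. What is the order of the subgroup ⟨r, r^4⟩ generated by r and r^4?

19

|⟨r⟩| = 19 and |⟨r^4⟩| = 19, so |H| is a multiple of lcm(19, 19) = 19 and divides |G| = 38.
Closing under the operation: H = {e, r, r^2, r^3, r^4, r^5, r^6, r^7, r^8, r^9, r^10, r^11, r^12, r^13, r^14, r^15, r^16, r^17, r^18}, so |H| = 19.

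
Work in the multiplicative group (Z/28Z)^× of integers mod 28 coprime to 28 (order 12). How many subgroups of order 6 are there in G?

|G| = 12 and 6 | 12, so subgroups of order 6 are possible by Lagrange.
The subgroups of order 6 are: {1, 9, 11, 15, 23, 25}; {1, 5, 9, 13, 17, 25}; {1, 3, 9, 19, 25, 27}.
So G has 3 subgroups of order 6.

3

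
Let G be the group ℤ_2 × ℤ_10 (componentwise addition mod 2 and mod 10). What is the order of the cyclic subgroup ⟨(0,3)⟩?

10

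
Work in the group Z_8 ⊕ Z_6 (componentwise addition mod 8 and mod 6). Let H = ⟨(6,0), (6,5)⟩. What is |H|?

|⟨(6,0)⟩| = 4 and |⟨(6,5)⟩| = 12, so |H| is a multiple of lcm(4, 12) = 12 and divides |G| = 48.
Closing under the operation: H = {(0,0), (0,1), (0,2), (0,3), (0,4), (0,5), (2,0), (2,1), (2,2), (2,3), (2,4), (2,5), (4,0), (4,1), (4,2), (4,3), (4,4), (4,5), (6,0), (6,1), (6,2), (6,3), (6,4), (6,5)}, so |H| = 24.

24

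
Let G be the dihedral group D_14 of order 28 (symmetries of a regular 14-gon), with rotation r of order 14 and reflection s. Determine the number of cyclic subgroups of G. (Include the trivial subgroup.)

Each element a generates a cyclic subgroup ⟨a⟩; distinct elements may generate the same one (a cyclic group of order d has φ(d) generators).
Cyclic subgroups by order — order 1: 1; order 2: 15; order 7: 1; order 14: 1.
Total: 18.

18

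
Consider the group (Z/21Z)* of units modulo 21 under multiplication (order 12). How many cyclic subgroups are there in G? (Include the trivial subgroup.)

A cyclic subgroup of order d is generated by each of its φ(d) elements of order d, so the cyclic subgroups of order d number (#elements of order d)/φ(d).
Cyclic subgroups by order — order 1: 1; order 2: 3; order 3: 1; order 6: 3.
Total: 8.

8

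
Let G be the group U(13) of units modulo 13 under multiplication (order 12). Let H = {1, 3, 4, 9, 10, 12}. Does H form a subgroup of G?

Yes

|H| = 6 divides |G| = 12, consistent with Lagrange.
H contains the identity, every element's inverse is in H, and H is closed under ·: it is a subgroup.
In fact H = ⟨4⟩.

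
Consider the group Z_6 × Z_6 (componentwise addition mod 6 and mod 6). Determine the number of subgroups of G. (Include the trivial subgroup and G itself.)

30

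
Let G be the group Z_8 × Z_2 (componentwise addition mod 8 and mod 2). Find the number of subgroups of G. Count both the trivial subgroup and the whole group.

11

|G| = 16, so by Lagrange every subgroup order divides 16. Divisors: 1, 2, 4, 8, 16.
Subgroups by order — order 1: 1; order 2: 3; order 4: 3; order 8: 3; order 16: 1.
Total: 1 + 3 + 3 + 3 + 1 = 11.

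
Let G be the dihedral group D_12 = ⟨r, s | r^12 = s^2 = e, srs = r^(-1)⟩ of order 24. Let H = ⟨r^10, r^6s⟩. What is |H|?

|⟨r^10⟩| = 6 and |⟨r^6s⟩| = 2, so |H| is a multiple of lcm(6, 2) = 6 and divides |G| = 24.
Closing under the operation: H = {e, r^2, r^4, r^6, r^8, r^10, s, r^2s, r^4s, r^6s, r^8s, r^10s}, so |H| = 12.

12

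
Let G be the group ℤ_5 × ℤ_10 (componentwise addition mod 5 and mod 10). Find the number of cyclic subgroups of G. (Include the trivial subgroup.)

14

A cyclic subgroup of order d is generated by each of its φ(d) elements of order d, so the cyclic subgroups of order d number (#elements of order d)/φ(d).
Cyclic subgroups by order — order 1: 1; order 2: 1; order 5: 6; order 10: 6.
Total: 14.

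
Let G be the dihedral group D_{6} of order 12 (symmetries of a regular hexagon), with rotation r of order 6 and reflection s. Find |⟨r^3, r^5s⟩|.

4

|⟨r^3⟩| = 2 and |⟨r^5s⟩| = 2, so |H| is a multiple of lcm(2, 2) = 2 and divides |G| = 12.
Closing under the operation: H = {e, r^3, r^2s, r^5s}, so |H| = 4.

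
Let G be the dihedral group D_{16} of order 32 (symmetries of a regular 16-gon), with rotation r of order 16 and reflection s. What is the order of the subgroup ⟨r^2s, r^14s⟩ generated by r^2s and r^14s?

8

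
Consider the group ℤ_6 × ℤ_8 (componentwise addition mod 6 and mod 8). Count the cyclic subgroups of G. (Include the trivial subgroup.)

16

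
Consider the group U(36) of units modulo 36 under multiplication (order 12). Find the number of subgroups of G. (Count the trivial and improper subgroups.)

|G| = 12, so by Lagrange every subgroup order divides 12. Divisors: 1, 2, 3, 4, 6, 12.
Subgroups by order — order 1: 1; order 2: 3; order 3: 1; order 4: 1; order 6: 3; order 12: 1.
Total: 1 + 3 + 1 + 1 + 3 + 1 = 10.

10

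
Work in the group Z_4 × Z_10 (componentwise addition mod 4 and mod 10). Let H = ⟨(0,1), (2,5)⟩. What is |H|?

|⟨(0,1)⟩| = 10 and |⟨(2,5)⟩| = 2, so |H| is a multiple of lcm(10, 2) = 10 and divides |G| = 40.
Closing under the operation: H = {(0,0), (0,1), (0,2), (0,3), (0,4), (0,5), (0,6), (0,7), (0,8), (0,9), (2,0), (2,1), (2,2), (2,3), (2,4), (2,5), (2,6), (2,7), (2,8), (2,9)}, so |H| = 20.

20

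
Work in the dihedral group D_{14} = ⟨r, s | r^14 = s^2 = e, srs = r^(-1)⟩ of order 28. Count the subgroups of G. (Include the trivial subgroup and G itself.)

28

|G| = 28, so by Lagrange every subgroup order divides 28. Divisors: 1, 2, 4, 7, 14, 28.
Subgroups by order — order 1: 1; order 2: 15; order 4: 7; order 7: 1; order 14: 3; order 28: 1.
Total: 1 + 15 + 7 + 1 + 3 + 1 = 28.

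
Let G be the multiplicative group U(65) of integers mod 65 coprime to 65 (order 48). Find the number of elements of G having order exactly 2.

The elements of order 2 are: 14, 51, 64.
That's 3.

3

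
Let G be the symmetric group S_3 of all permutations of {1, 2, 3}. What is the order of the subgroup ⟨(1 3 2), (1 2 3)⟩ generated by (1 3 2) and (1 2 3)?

3

|⟨(1 3 2)⟩| = 3 and |⟨(1 2 3)⟩| = 3, so |H| is a multiple of lcm(3, 3) = 3 and divides |G| = 6.
Closing under the operation: H = {e, (1 2 3), (1 3 2)}, so |H| = 3.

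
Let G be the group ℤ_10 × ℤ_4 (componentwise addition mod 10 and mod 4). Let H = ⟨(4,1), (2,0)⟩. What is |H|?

20

|⟨(4,1)⟩| = 20 and |⟨(2,0)⟩| = 5, so |H| is a multiple of lcm(20, 5) = 20 and divides |G| = 40.
Closing under the operation: H = {(0,0), (0,1), (0,2), (0,3), (2,0), (2,1), (2,2), (2,3), (4,0), (4,1), (4,2), (4,3), (6,0), (6,1), (6,2), (6,3), (8,0), (8,1), (8,2), (8,3)}, so |H| = 20.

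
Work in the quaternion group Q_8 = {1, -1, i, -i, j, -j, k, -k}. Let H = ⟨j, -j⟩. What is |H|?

4

|⟨j⟩| = 4 and |⟨-j⟩| = 4, so |H| is a multiple of lcm(4, 4) = 4 and divides |G| = 8.
Closing under the operation: H = {1, -1, j, -j}, so |H| = 4.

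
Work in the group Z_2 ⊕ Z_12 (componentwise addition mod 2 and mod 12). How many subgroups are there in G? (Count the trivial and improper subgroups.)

16

|G| = 24, so by Lagrange every subgroup order divides 24. Divisors: 1, 2, 3, 4, 6, 8, 12, 24.
Subgroups by order — order 1: 1; order 2: 3; order 3: 1; order 4: 3; order 6: 3; order 8: 1; order 12: 3; order 24: 1.
Total: 1 + 3 + 1 + 3 + 3 + 1 + 3 + 1 = 16.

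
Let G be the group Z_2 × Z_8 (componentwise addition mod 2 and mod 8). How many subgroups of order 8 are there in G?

3

|G| = 16 and 8 | 16, so subgroups of order 8 are possible by Lagrange.
The subgroups of order 8 are: {(0,0), (0,1), (0,2), (0,3), (0,4), (0,5), (0,6), (0,7)}; {(0,0), (0,2), (0,4), (0,6), (1,0), (1,2), (1,4), (1,6)}; {(0,0), (0,2), (0,4), (0,6), (1,1), (1,3), (1,5), (1,7)}.
So G has 3 subgroups of order 8.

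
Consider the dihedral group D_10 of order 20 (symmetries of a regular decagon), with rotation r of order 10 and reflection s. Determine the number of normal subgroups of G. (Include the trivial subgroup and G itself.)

7

G has 22 subgroups. Checking conjugation-invariance by order — order 1: 1/1 normal; order 2: 1/11 normal; order 4: 0/5 normal; order 5: 1/1 normal; order 10: 3/3 normal; order 20: 1/1 normal.
Total normal subgroups: 7.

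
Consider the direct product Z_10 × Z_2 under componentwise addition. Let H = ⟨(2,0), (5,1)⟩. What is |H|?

10

|⟨(2,0)⟩| = 5 and |⟨(5,1)⟩| = 2, so |H| is a multiple of lcm(5, 2) = 10 and divides |G| = 20.
Closing under the operation: H = {(0,0), (1,1), (2,0), (3,1), (4,0), (5,1), (6,0), (7,1), (8,0), (9,1)}, so |H| = 10.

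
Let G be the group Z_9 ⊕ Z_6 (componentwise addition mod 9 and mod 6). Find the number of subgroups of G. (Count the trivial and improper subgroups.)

20

|G| = 54, so by Lagrange every subgroup order divides 54. Divisors: 1, 2, 3, 6, 9, 18, 27, 54.
Subgroups by order — order 1: 1; order 2: 1; order 3: 4; order 6: 4; order 9: 4; order 18: 4; order 27: 1; order 54: 1.
Total: 1 + 1 + 4 + 4 + 4 + 4 + 1 + 1 = 20.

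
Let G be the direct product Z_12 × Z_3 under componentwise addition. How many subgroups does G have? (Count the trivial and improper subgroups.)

|G| = 36, so by Lagrange every subgroup order divides 36. Divisors: 1, 2, 3, 4, 6, 9, 12, 18, 36.
Subgroups by order — order 1: 1; order 2: 1; order 3: 4; order 4: 1; order 6: 4; order 9: 1; order 12: 4; order 18: 1; order 36: 1.
Total: 1 + 1 + 4 + 1 + 4 + 1 + 4 + 1 + 1 = 18.

18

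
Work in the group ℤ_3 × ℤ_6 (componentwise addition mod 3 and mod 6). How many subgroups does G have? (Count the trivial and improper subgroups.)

|G| = 18, so by Lagrange every subgroup order divides 18. Divisors: 1, 2, 3, 6, 9, 18.
Subgroups by order — order 1: 1; order 2: 1; order 3: 4; order 6: 4; order 9: 1; order 18: 1.
Total: 1 + 1 + 4 + 4 + 1 + 1 = 12.

12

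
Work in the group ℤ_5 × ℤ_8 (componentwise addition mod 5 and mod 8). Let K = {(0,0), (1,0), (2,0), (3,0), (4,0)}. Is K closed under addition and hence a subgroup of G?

|K| = 5 divides |G| = 40, consistent with Lagrange.
K contains the identity, every element's inverse is in K, and K is closed under +: it is a subgroup.
In fact K = ⟨(4,0)⟩.

Yes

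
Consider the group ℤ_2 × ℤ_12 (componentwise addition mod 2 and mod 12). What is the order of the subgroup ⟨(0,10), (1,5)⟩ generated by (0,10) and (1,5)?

12

|⟨(0,10)⟩| = 6 and |⟨(1,5)⟩| = 12, so |H| is a multiple of lcm(6, 12) = 12 and divides |G| = 24.
Closing under the operation: H = {(0,0), (0,2), (0,4), (0,6), (0,8), (0,10), (1,1), (1,3), (1,5), (1,7), (1,9), (1,11)}, so |H| = 12.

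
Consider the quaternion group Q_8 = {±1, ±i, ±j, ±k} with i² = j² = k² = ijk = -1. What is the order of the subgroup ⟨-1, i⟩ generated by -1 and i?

|⟨-1⟩| = 2 and |⟨i⟩| = 4, so |H| is a multiple of lcm(2, 4) = 4 and divides |G| = 8.
Closing under the operation: H = {1, -1, i, -i}, so |H| = 4.

4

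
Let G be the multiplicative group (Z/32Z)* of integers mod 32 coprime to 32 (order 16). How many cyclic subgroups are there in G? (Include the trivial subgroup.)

8

Group the elements of G by the cyclic subgroup they generate; each cyclic subgroup of order d accounts for φ(d) elements.
Cyclic subgroups by order — order 1: 1; order 2: 3; order 4: 2; order 8: 2.
Total: 8.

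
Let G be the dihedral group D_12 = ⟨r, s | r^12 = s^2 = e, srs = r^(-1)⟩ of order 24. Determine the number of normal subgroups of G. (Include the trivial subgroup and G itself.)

9

G has 34 subgroups. Checking conjugation-invariance by order — order 1: 1/1 normal; order 2: 1/13 normal; order 3: 1/1 normal; order 4: 1/7 normal; order 6: 1/5 normal; order 8: 0/3 normal; order 12: 3/3 normal; order 24: 1/1 normal.
Total normal subgroups: 9.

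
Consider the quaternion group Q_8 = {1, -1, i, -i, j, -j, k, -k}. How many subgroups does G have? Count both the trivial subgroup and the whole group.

6

|G| = 8, so by Lagrange every subgroup order divides 8. Divisors: 1, 2, 4, 8.
Subgroups by order — order 1: 1; order 2: 1; order 4: 3; order 8: 1.
Total: 1 + 1 + 3 + 1 = 6.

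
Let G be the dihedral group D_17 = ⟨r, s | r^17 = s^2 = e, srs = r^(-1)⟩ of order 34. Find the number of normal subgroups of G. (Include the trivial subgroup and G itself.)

G has 20 subgroups. Checking conjugation-invariance by order — order 1: 1/1 normal; order 2: 0/17 normal; order 17: 1/1 normal; order 34: 1/1 normal.
Total normal subgroups: 3.

3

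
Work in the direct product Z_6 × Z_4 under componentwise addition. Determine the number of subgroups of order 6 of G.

|G| = 24 and 6 | 24, so subgroups of order 6 are possible by Lagrange.
The subgroups of order 6 are: {(0,0), (0,2), (2,0), (2,2), (4,0), (4,2)}; {(0,0), (1,0), (2,0), (3,0), (4,0), (5,0)}; {(0,0), (1,2), (2,0), (3,2), (4,0), (5,2)}.
So G has 3 subgroups of order 6.

3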